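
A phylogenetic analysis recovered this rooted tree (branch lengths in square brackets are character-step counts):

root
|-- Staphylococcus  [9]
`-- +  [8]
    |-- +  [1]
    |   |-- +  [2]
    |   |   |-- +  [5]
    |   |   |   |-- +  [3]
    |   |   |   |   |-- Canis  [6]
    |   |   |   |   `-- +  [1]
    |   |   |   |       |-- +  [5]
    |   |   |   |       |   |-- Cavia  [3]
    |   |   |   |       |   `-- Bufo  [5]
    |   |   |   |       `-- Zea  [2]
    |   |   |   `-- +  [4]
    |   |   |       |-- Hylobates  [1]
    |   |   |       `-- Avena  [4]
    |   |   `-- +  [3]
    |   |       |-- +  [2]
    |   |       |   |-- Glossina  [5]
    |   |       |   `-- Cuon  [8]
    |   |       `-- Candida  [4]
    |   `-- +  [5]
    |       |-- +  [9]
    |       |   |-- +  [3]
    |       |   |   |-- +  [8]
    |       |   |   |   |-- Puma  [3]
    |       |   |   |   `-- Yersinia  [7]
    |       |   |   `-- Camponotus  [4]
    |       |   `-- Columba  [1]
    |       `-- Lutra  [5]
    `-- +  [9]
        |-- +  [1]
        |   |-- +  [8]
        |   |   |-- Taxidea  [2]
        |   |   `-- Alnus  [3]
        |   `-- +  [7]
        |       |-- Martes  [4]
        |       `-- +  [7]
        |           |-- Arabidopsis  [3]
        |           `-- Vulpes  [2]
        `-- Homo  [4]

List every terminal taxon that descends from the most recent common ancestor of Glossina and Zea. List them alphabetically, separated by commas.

Tracing Glossina: it sits inside (Glossina,Cuon).
Tracing Zea: it sits inside ((Cavia,Bufo),Zea).
The smallest clade enclosing both is (((Canis,((Cavia,Bufo),Zea)),(Hylobates,Avena)),((Glossina,Cuon),Candida)); the answer is its 9 terminal taxa in alphabetical order.

Avena, Bufo, Candida, Canis, Cavia, Cuon, Glossina, Hylobates, Zea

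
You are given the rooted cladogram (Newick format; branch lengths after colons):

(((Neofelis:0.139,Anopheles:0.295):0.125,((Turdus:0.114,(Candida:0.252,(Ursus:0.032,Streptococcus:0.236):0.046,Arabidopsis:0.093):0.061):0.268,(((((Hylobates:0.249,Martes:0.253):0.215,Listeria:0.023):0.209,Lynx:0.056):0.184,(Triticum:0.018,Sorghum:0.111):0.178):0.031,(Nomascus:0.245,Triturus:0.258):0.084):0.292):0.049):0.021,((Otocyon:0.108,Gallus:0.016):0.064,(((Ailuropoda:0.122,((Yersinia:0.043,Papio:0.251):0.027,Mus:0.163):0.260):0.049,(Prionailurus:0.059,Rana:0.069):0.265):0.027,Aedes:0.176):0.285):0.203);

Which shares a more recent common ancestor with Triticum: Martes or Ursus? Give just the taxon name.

The MRCA of Triticum and Martes subtends ((((Hylobates,Martes),Listeria),Lynx),(Triticum,Sorghum)) (6 taxa).
The MRCA of Triticum and Ursus subtends ((Turdus,(Candida,(Ursus,Streptococcus),Arabidopsis)),(((((Hylobates,Martes),Listeria),Lynx),(Triticum,Sorghum)),(Nomascus,Triturus))) (13 taxa).
The first is nested inside the second, so Triticum shares a more recent common ancestor with Martes.

Martes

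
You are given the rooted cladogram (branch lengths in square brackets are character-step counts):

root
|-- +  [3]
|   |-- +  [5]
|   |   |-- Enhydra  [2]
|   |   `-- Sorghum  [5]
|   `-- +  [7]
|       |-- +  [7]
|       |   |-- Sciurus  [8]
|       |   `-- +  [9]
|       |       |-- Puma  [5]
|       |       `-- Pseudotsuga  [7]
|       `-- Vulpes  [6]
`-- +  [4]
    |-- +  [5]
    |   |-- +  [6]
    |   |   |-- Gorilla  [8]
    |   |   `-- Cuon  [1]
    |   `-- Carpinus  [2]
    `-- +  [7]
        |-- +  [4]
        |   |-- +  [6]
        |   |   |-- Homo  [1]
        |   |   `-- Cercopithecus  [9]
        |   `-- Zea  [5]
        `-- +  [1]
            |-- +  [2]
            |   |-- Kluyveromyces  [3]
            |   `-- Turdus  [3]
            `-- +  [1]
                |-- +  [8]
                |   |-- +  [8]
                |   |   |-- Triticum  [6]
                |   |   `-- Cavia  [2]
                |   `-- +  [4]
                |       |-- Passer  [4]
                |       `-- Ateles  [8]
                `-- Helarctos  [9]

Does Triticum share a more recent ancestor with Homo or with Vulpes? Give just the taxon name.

Homo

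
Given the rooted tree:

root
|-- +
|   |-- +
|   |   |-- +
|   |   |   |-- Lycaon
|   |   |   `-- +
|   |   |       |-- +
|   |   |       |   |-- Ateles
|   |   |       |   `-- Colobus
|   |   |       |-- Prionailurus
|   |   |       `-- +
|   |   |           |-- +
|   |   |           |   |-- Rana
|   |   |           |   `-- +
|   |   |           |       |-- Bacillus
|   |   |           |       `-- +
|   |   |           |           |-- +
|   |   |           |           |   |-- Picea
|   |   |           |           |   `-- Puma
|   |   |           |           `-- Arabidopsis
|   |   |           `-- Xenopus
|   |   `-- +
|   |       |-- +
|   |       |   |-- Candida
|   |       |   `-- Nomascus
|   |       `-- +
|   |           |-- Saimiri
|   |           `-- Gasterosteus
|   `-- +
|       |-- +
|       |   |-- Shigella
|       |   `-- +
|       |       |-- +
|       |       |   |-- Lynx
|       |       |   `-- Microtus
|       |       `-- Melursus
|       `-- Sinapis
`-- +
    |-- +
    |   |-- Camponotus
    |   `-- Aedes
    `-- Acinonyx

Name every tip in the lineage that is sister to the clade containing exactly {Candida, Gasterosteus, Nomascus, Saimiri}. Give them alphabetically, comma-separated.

The clade containing exactly {Candida, Gasterosteus, Nomascus, Saimiri} attaches to the tree at the node subtending ((Lycaon,((Ateles,Colobus),Prionailurus,((Rana,(Bacillus,((Picea,Puma),Arabidopsis))),Xenopus))),((Candida,Nomascus),(Saimiri,Gasterosteus))).
The other lineage descending from that same node — the sister group — is (Lycaon,((Ateles,Colobus),Prionailurus,((Rana,(Bacillus,((Picea,Puma),Arabidopsis))),Xenopus))); its 10 tips in alphabetical order are the answer.

Arabidopsis, Ateles, Bacillus, Colobus, Lycaon, Picea, Prionailurus, Puma, Rana, Xenopus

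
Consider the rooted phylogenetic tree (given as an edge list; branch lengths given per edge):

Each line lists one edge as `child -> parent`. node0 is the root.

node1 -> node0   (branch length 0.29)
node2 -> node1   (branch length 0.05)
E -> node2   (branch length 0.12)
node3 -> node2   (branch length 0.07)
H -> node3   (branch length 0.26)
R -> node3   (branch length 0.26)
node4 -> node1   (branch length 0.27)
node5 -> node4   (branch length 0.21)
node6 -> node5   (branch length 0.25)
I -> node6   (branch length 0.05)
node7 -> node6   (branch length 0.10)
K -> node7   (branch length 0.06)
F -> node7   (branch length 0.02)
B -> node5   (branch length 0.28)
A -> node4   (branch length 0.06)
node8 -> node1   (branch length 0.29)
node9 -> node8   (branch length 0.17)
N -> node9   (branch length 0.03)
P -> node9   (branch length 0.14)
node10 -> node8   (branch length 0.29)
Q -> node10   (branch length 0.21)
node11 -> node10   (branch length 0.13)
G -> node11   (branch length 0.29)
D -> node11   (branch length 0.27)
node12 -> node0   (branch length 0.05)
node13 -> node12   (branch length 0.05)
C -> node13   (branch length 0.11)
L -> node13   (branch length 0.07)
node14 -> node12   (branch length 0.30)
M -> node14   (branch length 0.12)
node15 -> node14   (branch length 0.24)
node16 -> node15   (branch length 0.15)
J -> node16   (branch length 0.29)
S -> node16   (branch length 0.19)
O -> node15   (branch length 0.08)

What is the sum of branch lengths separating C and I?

1.28

The path runs C → … → MRCA → … → I; the MRCA is the root of the tree.
Branch lengths along that path: 0.11 + 0.05 + 0.05 + 0.29 + 0.27 + 0.21 + 0.25 + 0.05 = 1.28.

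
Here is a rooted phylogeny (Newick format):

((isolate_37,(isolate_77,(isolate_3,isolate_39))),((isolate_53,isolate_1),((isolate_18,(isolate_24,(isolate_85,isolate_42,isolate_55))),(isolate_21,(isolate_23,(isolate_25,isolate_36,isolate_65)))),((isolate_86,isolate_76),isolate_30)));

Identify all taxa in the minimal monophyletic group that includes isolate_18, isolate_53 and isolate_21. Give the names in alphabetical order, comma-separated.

isolate_1, isolate_18, isolate_21, isolate_23, isolate_24, isolate_25, isolate_30, isolate_36, isolate_42, isolate_53, isolate_55, isolate_65, isolate_76, isolate_85, isolate_86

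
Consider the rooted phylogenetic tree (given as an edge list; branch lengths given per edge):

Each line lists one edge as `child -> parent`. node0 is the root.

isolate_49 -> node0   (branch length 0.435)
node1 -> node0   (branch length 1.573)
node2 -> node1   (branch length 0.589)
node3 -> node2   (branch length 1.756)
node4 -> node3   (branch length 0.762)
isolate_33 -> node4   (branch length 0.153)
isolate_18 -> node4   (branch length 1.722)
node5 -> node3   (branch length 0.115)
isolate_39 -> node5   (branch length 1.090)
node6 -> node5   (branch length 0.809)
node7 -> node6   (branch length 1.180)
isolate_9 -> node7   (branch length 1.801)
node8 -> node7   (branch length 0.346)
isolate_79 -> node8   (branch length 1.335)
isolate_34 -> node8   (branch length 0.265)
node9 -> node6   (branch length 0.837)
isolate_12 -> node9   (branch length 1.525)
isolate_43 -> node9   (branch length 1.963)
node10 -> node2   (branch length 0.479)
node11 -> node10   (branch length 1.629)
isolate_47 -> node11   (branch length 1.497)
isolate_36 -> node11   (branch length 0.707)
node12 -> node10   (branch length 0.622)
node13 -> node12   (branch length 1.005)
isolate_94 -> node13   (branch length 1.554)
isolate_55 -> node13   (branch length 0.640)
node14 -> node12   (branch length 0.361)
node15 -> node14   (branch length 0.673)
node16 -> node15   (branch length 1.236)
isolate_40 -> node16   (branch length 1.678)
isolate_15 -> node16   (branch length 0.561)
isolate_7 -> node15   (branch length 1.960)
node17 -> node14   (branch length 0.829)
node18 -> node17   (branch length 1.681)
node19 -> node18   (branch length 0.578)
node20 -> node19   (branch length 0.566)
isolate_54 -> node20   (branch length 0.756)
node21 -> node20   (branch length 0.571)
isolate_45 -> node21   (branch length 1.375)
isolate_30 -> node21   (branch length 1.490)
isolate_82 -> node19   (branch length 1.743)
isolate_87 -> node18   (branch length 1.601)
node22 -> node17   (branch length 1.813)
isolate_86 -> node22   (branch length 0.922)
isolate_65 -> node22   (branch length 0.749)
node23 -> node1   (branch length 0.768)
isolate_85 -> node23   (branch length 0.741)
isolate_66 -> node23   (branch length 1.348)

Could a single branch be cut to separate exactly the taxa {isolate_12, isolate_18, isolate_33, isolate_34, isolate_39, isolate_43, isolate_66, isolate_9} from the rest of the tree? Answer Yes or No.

The MRCA of the listed taxa subtends ((((isolate_33,isolate_18),(isolate_39,((isolate_9,(isolate_79,isolate_34)),(isolate_12,isolate_43)))),((isolate_47,isolate_36),((isolate_94,isolate_55),(((isolate_40,isolate_15),isolate_7),((((isolate_54,(isolate_45,isolate_30)),isolate_82),isolate_87),(isolate_86,isolate_65)))))),(isolate_85,isolate_66)).
That clade also contains isolate_15, isolate_30, isolate_36, isolate_40, isolate_45, isolate_47, isolate_54, isolate_55, isolate_65, isolate_7, isolate_79, isolate_82, isolate_85, isolate_86, isolate_87, isolate_94, which are not in the proposed group, so the group is not monophyletic.

No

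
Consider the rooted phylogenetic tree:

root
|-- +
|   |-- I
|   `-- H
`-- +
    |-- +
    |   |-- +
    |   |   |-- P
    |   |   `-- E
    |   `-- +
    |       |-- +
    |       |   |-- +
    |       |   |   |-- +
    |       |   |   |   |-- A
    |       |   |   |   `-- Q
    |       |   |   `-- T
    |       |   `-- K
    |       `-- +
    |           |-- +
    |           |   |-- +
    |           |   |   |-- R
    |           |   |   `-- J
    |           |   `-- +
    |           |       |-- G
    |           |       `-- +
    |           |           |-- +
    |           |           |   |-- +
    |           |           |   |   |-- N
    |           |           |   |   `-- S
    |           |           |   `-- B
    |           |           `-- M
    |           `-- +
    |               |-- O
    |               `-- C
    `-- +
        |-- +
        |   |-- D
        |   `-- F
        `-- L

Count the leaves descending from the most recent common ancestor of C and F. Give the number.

The MRCA of C and F is the node subtending (((P,E),((((A,Q),T),K),(((R,J),(G,(((N,S),B),M))),(O,C)))),((D,F),L)).
That clade contains 18 terminal taxa: A, B, C, D, E, F, G, J, K, L, M, N, O, P, Q, R, S, T.

18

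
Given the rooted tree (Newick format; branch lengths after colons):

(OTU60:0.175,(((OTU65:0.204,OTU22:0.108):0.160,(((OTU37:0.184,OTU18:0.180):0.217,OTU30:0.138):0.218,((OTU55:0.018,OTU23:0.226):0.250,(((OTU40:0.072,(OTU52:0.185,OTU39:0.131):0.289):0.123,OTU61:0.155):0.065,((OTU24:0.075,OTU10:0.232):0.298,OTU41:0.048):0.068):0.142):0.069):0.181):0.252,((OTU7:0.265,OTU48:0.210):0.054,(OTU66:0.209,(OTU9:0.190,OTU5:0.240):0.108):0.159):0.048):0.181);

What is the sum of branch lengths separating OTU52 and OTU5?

The path runs OTU52 → … → MRCA → … → OTU5; the MRCA is the node subtending (((OTU65,OTU22),(((OTU37,OTU18),OTU30),((OTU55,OTU23),(((OTU40,(OTU52,OTU39)),OTU61),((OTU24,OTU10),OTU41))))),((OTU7,OTU48),(OTU66,(OTU9,OTU5)))).
Branch lengths along that path: 0.185 + 0.289 + 0.123 + 0.065 + 0.142 + 0.069 + 0.181 + 0.252 + 0.048 + 0.159 + 0.108 + 0.240 = 1.861.

1.861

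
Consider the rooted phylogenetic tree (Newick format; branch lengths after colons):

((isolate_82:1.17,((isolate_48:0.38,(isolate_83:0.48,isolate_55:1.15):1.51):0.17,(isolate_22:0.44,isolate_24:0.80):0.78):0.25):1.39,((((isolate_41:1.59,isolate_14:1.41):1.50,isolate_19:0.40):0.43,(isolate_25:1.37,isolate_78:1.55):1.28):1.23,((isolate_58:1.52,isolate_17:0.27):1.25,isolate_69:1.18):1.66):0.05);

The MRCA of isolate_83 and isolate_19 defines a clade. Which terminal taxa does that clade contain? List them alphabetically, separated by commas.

isolate_14, isolate_17, isolate_19, isolate_22, isolate_24, isolate_25, isolate_41, isolate_48, isolate_55, isolate_58, isolate_69, isolate_78, isolate_82, isolate_83

Tracing isolate_83: it sits inside (isolate_83,isolate_55).
Tracing isolate_19: it sits inside ((isolate_41,isolate_14),isolate_19).
The smallest clade enclosing both is the whole tree (their MRCA is the root), so the answer is all 14 tips in alphabetical order.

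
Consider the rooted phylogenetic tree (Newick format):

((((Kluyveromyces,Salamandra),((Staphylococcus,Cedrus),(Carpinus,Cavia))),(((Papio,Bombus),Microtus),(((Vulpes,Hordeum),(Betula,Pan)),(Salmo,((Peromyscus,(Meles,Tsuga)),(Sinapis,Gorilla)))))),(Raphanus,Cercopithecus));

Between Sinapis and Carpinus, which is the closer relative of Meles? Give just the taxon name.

Sinapis

The MRCA of Meles and Sinapis subtends ((Peromyscus,(Meles,Tsuga)),(Sinapis,Gorilla)) (5 taxa).
The MRCA of Meles and Carpinus subtends (((Kluyveromyces,Salamandra),((Staphylococcus,Cedrus),(Carpinus,Cavia))),(((Papio,Bombus),Microtus),(((Vulpes,Hordeum),(Betula,Pan)),(Salmo,((Peromyscus,(Meles,Tsuga)),(Sinapis,Gorilla)))))) (19 taxa).
The first is nested inside the second, so Meles shares a more recent common ancestor with Sinapis.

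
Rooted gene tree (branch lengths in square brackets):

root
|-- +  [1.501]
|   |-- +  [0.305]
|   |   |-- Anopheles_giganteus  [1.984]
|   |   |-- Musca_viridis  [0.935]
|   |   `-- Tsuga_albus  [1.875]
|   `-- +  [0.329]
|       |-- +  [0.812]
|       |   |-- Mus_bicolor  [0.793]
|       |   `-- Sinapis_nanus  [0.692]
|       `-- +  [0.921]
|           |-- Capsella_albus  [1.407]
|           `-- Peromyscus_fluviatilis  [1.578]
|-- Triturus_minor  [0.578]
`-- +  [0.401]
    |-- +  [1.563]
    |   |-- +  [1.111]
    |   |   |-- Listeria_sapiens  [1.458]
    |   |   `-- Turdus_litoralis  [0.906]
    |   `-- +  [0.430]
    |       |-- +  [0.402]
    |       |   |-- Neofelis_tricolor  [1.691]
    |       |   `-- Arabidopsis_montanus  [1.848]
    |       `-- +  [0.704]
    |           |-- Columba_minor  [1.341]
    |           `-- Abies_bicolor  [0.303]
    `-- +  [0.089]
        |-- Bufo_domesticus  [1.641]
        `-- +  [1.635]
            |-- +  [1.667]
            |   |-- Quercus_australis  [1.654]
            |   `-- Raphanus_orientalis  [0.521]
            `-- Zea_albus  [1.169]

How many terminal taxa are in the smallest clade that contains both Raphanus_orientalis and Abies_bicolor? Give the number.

The MRCA of Raphanus_orientalis and Abies_bicolor is the node subtending (((Listeria_sapiens,Turdus_litoralis),((Neofelis_tricolor,Arabidopsis_montanus),(Columba_minor,Abies_bicolor))),(Bufo_domesticus,((Quercus_australis,Raphanus_orientalis),Zea_albus))).
That clade contains 10 terminal taxa: Abies_bicolor, Arabidopsis_montanus, Bufo_domesticus, Columba_minor, Listeria_sapiens, Neofelis_tricolor, Quercus_australis, Raphanus_orientalis, Turdus_litoralis, Zea_albus.

10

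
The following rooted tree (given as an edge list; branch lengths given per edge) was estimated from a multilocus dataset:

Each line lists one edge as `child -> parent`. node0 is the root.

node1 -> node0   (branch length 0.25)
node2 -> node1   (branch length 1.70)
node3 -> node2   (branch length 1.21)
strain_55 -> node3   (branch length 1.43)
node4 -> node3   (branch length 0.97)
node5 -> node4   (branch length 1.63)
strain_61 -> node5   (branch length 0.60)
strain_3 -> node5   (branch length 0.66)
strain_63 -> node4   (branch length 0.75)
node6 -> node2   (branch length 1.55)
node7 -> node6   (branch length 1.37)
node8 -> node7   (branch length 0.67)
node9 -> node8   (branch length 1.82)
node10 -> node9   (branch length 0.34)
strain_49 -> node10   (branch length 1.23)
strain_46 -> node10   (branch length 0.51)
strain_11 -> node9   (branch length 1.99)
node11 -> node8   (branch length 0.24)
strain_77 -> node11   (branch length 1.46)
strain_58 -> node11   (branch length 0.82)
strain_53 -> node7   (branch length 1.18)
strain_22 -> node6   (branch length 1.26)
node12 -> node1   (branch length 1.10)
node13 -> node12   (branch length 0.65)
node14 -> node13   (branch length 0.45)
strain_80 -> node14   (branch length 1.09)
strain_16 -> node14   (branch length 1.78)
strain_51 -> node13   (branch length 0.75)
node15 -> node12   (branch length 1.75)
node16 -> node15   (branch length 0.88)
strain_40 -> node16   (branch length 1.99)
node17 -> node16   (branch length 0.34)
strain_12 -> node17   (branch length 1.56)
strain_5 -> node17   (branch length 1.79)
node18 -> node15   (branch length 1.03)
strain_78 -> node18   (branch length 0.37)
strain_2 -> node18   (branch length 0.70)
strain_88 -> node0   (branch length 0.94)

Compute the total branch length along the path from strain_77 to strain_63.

The path runs strain_77 → … → MRCA → … → strain_63; the MRCA is the node subtending ((strain_55,((strain_61,strain_3),strain_63)),(((((strain_49,strain_46),strain_11),(strain_77,strain_58)),strain_53),strain_22)).
Branch lengths along that path: 1.46 + 0.24 + 0.67 + 1.37 + 1.55 + 1.21 + 0.97 + 0.75 = 8.22.

8.22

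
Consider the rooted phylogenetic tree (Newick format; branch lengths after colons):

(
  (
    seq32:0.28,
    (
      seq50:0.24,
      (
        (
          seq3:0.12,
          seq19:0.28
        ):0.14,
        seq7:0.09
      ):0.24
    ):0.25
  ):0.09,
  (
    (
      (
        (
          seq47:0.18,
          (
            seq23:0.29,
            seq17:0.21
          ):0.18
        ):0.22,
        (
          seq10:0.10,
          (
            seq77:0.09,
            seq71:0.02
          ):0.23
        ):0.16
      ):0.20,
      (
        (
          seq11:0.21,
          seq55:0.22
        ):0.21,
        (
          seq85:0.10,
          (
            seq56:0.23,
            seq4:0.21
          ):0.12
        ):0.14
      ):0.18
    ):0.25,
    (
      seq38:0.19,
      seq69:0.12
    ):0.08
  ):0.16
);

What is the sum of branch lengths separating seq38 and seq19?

1.43

The path runs seq38 → … → MRCA → … → seq19; the MRCA is the root of the tree.
Branch lengths along that path: 0.19 + 0.08 + 0.16 + 0.09 + 0.25 + 0.24 + 0.14 + 0.28 = 1.43.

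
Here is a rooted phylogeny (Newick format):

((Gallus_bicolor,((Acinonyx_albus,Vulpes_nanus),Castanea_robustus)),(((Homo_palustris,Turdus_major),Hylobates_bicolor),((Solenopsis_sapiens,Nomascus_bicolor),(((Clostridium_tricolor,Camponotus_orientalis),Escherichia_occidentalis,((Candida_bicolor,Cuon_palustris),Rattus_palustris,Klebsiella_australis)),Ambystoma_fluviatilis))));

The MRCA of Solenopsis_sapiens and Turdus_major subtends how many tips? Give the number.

The MRCA of Solenopsis_sapiens and Turdus_major is the node subtending (((Homo_palustris,Turdus_major),Hylobates_bicolor),((Solenopsis_sapiens,Nomascus_bicolor),(((Clostridium_tricolor,Camponotus_orientalis),Escherichia_occidentalis,((Candida_bicolor,Cuon_palustris),Rattus_palustris,Klebsiella_australis)),Ambystoma_fluviatilis))).
That clade contains 13 terminal taxa: Ambystoma_fluviatilis, Camponotus_orientalis, Candida_bicolor, Clostridium_tricolor, Cuon_palustris, Escherichia_occidentalis, Homo_palustris, Hylobates_bicolor, Klebsiella_australis, Nomascus_bicolor, Rattus_palustris, Solenopsis_sapiens, Turdus_major.

13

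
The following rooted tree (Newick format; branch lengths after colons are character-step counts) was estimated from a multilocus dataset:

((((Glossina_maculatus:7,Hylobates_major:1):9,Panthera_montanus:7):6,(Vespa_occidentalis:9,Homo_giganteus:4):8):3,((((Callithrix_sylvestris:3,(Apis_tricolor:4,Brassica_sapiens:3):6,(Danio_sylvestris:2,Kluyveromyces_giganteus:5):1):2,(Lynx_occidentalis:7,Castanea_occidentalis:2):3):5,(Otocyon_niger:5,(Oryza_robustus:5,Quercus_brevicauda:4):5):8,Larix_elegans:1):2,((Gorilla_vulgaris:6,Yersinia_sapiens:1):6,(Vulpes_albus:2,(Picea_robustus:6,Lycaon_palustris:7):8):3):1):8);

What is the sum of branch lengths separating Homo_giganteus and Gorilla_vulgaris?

The path runs Homo_giganteus → … → MRCA → … → Gorilla_vulgaris; the MRCA is the root of the tree.
Branch lengths along that path: 4 + 8 + 3 + 8 + 1 + 6 + 6 = 36.

36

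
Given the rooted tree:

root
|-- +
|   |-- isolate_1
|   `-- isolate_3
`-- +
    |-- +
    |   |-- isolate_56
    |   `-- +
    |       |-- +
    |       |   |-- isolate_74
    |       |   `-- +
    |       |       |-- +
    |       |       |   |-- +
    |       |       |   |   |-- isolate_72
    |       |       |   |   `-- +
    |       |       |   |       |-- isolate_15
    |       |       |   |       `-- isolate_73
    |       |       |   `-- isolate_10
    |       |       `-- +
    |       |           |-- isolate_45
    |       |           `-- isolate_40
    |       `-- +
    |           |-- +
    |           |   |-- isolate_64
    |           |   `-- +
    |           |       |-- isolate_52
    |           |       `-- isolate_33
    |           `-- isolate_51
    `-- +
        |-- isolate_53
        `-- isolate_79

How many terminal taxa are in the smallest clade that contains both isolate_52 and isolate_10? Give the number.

The MRCA of isolate_52 and isolate_10 is the node subtending ((isolate_74,(((isolate_72,(isolate_15,isolate_73)),isolate_10),(isolate_45,isolate_40))),((isolate_64,(isolate_52,isolate_33)),isolate_51)).
That clade contains 11 terminal taxa: isolate_10, isolate_15, isolate_33, isolate_40, isolate_45, isolate_51, isolate_52, isolate_64, isolate_72, isolate_73, isolate_74.

11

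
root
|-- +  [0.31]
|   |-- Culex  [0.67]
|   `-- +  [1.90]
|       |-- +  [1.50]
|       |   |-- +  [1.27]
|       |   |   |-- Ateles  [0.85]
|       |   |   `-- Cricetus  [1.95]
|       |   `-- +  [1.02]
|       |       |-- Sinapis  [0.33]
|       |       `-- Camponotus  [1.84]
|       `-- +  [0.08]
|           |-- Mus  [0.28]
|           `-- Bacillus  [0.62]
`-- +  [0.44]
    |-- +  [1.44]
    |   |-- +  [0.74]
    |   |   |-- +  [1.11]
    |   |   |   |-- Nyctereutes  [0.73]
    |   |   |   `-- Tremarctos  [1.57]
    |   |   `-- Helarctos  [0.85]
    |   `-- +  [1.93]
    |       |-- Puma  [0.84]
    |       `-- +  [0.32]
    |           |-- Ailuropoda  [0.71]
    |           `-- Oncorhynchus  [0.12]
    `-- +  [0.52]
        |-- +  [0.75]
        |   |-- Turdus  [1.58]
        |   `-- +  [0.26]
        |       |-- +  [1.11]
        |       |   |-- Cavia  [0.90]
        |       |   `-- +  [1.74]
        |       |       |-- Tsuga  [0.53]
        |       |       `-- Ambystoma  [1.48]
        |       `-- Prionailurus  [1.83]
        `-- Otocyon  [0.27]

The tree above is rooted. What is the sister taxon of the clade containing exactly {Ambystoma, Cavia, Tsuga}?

The clade containing exactly {Ambystoma, Cavia, Tsuga} attaches to the tree at the node subtending ((Cavia,(Tsuga,Ambystoma)),Prionailurus).
The other lineage descending from that same node — the sister group — is the single tip Prionailurus.

Prionailurus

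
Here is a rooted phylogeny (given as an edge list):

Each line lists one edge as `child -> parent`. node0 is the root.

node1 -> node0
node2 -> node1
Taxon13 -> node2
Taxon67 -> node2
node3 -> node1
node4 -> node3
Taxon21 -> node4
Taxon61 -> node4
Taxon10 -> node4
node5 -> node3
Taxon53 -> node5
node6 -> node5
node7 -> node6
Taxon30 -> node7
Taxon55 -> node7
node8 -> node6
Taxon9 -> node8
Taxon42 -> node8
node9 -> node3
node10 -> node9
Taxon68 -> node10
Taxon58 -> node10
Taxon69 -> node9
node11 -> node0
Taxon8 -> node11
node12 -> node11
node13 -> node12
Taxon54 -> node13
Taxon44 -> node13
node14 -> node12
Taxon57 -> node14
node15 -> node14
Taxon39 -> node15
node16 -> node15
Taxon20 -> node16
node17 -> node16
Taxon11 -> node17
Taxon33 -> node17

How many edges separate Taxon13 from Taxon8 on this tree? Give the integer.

The MRCA of Taxon13 and Taxon8 is the root of the tree.
From Taxon13 up to that node: 3 branches. From Taxon8 up to the same node: 2 branches. Total: 3 + 2 = 5.

5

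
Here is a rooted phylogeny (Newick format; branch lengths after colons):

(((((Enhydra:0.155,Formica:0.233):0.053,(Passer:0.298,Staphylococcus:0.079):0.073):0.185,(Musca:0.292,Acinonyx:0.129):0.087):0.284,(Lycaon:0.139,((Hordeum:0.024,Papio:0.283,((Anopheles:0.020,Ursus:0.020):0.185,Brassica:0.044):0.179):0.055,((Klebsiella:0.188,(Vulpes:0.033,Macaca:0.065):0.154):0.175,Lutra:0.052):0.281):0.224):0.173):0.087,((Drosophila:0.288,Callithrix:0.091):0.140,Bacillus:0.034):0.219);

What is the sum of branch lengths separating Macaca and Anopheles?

The path runs Macaca → … → MRCA → … → Anopheles; the MRCA is the node subtending ((Hordeum,Papio,((Anopheles,Ursus),Brassica)),((Klebsiella,(Vulpes,Macaca)),Lutra)).
Branch lengths along that path: 0.065 + 0.154 + 0.175 + 0.281 + 0.055 + 0.179 + 0.185 + 0.020 = 1.114.

1.114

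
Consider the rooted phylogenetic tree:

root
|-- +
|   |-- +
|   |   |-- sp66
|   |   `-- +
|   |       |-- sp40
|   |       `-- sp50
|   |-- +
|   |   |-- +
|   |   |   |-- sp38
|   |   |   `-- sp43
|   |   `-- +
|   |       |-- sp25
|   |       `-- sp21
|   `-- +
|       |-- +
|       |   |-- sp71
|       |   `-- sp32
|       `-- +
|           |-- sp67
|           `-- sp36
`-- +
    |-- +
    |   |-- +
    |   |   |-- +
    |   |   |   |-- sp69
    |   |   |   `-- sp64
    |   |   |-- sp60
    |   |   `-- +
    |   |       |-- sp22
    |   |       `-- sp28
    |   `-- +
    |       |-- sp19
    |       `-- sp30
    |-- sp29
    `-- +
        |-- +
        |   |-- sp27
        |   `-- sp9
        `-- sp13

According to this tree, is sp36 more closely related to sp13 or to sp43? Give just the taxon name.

sp43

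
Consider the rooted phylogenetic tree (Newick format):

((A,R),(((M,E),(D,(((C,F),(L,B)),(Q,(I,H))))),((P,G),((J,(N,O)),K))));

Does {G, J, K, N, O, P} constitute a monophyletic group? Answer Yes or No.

Yes

The most recent common ancestor of these taxa subtends ((P,G),((J,(N,O)),K)).
That clade has exactly 6 tips — every listed taxon and nothing else — so the group is monophyletic.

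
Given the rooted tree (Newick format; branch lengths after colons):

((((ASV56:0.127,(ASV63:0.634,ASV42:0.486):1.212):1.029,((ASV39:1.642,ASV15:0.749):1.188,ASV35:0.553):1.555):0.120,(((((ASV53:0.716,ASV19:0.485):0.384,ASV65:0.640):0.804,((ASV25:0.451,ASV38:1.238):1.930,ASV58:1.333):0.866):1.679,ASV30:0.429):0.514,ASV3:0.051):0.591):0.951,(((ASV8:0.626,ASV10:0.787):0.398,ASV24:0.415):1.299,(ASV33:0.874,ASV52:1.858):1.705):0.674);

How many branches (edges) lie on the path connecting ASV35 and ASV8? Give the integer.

The MRCA of ASV35 and ASV8 is the root of the tree.
From ASV35 up to that node: 4 branches. From ASV8 up to the same node: 4 branches. Total: 4 + 4 = 8.

8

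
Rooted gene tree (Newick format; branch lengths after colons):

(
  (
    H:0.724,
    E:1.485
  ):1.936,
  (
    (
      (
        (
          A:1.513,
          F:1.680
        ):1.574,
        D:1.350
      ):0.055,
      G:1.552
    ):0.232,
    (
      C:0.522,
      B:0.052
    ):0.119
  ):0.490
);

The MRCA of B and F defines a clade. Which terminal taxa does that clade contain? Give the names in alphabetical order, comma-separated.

Tracing B: it sits inside (C,B).
Tracing F: it sits inside (A,F).
The smallest clade enclosing both is ((((A,F),D),G),(C,B)); the answer is its 6 terminal taxa in alphabetical order.

A, B, C, D, F, G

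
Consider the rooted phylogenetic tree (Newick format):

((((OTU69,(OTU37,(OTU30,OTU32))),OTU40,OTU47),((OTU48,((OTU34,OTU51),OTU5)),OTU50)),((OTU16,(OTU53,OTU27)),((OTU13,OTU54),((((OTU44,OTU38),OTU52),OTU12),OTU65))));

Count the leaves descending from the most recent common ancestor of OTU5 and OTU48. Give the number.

The MRCA of OTU5 and OTU48 is the node subtending (OTU48,((OTU34,OTU51),OTU5)).
That clade contains 4 terminal taxa: OTU34, OTU48, OTU5, OTU51.

4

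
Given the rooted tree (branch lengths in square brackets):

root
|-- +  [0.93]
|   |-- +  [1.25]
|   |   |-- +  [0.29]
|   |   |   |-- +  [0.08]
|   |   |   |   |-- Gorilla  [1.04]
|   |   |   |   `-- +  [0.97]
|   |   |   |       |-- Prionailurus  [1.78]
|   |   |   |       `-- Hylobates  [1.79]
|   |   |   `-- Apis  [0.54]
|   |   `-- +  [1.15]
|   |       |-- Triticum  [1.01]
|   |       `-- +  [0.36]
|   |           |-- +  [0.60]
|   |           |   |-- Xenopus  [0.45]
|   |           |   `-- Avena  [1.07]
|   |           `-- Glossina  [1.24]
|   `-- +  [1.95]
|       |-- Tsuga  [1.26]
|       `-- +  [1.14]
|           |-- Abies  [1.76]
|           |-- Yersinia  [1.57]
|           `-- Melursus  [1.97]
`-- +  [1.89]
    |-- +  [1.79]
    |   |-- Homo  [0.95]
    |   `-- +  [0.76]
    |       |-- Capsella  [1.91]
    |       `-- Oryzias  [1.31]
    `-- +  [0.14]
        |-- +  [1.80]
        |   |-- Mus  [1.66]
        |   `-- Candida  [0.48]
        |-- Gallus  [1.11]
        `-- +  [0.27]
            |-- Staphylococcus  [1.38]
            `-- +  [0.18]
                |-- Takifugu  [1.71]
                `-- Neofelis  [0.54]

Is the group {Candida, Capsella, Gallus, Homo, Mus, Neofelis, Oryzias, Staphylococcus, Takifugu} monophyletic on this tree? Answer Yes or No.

Yes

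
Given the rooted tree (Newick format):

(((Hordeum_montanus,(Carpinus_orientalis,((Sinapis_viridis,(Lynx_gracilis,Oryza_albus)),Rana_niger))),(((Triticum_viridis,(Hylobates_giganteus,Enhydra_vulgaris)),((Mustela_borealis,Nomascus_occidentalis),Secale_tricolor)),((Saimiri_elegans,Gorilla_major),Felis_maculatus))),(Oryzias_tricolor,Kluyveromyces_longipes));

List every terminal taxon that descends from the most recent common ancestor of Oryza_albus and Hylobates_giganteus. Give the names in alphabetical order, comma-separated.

Tracing Oryza_albus: it sits inside (Lynx_gracilis,Oryza_albus).
Tracing Hylobates_giganteus: it sits inside (Hylobates_giganteus,Enhydra_vulgaris).
The smallest clade enclosing both is ((Hordeum_montanus,(Carpinus_orientalis,((Sinapis_viridis,(Lynx_gracilis,Oryza_albus)),Rana_niger))),(((Triticum_viridis,(Hylobates_giganteus,Enhydra_vulgaris)),((Mustela_borealis,Nomascus_occidentalis),Secale_tricolor)),((Saimiri_elegans,Gorilla_major),Felis_maculatus))); the answer is its 15 terminal taxa in alphabetical order.

Carpinus_orientalis, Enhydra_vulgaris, Felis_maculatus, Gorilla_major, Hordeum_montanus, Hylobates_giganteus, Lynx_gracilis, Mustela_borealis, Nomascus_occidentalis, Oryza_albus, Rana_niger, Saimiri_elegans, Secale_tricolor, Sinapis_viridis, Triticum_viridis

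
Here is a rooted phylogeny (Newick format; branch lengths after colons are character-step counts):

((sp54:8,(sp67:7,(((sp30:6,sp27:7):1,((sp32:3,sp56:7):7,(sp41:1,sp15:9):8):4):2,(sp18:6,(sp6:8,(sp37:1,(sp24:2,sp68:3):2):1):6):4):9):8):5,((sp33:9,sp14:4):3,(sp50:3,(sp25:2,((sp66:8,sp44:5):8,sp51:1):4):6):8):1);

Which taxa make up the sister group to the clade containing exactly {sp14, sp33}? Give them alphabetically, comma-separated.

sp25, sp44, sp50, sp51, sp66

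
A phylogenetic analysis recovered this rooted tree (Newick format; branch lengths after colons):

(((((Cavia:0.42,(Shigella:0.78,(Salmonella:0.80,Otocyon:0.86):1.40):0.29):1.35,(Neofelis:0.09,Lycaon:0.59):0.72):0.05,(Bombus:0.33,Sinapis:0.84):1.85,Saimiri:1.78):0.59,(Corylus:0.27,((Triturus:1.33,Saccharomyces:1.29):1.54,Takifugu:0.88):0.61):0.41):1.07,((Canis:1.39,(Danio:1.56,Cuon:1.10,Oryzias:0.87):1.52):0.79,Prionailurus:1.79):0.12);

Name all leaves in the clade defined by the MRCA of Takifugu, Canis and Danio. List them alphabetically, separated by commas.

Bombus, Canis, Cavia, Corylus, Cuon, Danio, Lycaon, Neofelis, Oryzias, Otocyon, Prionailurus, Saccharomyces, Saimiri, Salmonella, Shigella, Sinapis, Takifugu, Triturus

Tracing Takifugu: it sits inside ((Triturus,Saccharomyces),Takifugu).
Tracing Canis: it sits inside (Canis,(Danio,Cuon,Oryzias)).
Tracing Danio: it sits inside (Danio,Cuon,Oryzias).
The smallest clade enclosing all 3 is the whole tree (their MRCA is the root), so the answer is all 18 tips in alphabetical order.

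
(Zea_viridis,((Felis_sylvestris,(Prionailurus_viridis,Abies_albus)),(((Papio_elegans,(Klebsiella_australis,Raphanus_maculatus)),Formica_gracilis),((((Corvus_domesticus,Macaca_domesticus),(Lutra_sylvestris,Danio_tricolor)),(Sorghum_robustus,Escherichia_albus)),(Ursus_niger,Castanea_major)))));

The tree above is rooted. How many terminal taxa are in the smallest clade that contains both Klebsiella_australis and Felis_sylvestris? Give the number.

15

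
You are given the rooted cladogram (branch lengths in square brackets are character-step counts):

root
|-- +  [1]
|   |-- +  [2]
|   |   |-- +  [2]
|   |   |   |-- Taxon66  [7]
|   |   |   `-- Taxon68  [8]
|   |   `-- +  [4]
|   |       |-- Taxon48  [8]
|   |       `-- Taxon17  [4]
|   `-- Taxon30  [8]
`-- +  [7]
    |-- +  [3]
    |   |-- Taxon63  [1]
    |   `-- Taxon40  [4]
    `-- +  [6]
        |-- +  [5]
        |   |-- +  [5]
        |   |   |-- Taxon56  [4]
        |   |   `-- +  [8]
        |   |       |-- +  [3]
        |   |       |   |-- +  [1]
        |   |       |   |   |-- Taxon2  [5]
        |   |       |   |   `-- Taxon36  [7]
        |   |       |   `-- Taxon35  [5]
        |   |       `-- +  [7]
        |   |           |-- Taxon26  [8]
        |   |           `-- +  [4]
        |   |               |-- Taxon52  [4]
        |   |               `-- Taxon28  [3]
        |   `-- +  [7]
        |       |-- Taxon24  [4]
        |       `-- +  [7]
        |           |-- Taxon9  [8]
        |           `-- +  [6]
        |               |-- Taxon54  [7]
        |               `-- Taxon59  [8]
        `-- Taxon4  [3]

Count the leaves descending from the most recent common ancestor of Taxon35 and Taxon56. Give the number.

The MRCA of Taxon35 and Taxon56 is the node subtending (Taxon56,(((Taxon2,Taxon36),Taxon35),(Taxon26,(Taxon52,Taxon28)))).
That clade contains 7 terminal taxa: Taxon2, Taxon26, Taxon28, Taxon35, Taxon36, Taxon52, Taxon56.

7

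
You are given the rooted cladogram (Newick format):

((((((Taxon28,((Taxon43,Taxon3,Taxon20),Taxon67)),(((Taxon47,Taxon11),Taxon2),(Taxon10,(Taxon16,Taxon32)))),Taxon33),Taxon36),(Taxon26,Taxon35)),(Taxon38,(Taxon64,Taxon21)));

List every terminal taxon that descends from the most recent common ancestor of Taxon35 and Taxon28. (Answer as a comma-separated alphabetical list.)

Taxon10, Taxon11, Taxon16, Taxon2, Taxon20, Taxon26, Taxon28, Taxon3, Taxon32, Taxon33, Taxon35, Taxon36, Taxon43, Taxon47, Taxon67

Tracing Taxon35: it sits inside (Taxon26,Taxon35).
Tracing Taxon28: it sits inside (Taxon28,((Taxon43,Taxon3,Taxon20),Taxon67)).
The smallest clade enclosing both is (((((Taxon28,((Taxon43,Taxon3,Taxon20),Taxon67)),(((Taxon47,Taxon11),Taxon2),(Taxon10,(Taxon16,Taxon32)))),Taxon33),Taxon36),(Taxon26,Taxon35)); the answer is its 15 terminal taxa in alphabetical order.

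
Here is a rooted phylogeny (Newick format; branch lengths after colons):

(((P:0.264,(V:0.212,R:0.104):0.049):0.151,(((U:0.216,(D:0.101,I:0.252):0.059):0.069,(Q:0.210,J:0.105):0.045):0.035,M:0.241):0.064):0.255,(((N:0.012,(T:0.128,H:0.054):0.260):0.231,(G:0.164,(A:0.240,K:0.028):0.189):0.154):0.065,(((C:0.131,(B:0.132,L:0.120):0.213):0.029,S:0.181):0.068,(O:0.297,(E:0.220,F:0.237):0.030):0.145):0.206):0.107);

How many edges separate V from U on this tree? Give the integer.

The MRCA of V and U is the node subtending ((P,(V,R)),(((U,(D,I)),(Q,J)),M)).
From V up to that node: 3 branches. From U up to the same node: 4 branches. Total: 3 + 4 = 7.

7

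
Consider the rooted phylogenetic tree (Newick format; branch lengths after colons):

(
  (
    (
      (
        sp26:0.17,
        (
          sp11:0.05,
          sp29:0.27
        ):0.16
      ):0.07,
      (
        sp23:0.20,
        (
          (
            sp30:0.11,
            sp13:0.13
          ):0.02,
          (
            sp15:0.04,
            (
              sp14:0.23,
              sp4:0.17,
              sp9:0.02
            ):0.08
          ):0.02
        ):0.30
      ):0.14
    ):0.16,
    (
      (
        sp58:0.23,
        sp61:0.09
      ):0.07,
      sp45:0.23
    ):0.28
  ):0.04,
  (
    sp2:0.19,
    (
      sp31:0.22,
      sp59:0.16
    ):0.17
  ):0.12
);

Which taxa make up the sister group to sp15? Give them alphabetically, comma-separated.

sp14, sp4, sp9

sp15 attaches to the tree at the node subtending (sp15,(sp14,sp4,sp9)).
The other lineage descending from that same node — the sister group — is (sp14,sp4,sp9); its 3 tips in alphabetical order are the answer.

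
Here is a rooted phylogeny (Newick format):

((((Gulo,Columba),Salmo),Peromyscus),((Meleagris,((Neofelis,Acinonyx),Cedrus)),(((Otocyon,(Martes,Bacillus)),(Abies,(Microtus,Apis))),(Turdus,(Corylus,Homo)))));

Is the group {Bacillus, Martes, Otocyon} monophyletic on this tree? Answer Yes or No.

The most recent common ancestor of these taxa subtends (Otocyon,(Martes,Bacillus)).
That clade has exactly 3 tips — every listed taxon and nothing else — so the group is monophyletic.

Yes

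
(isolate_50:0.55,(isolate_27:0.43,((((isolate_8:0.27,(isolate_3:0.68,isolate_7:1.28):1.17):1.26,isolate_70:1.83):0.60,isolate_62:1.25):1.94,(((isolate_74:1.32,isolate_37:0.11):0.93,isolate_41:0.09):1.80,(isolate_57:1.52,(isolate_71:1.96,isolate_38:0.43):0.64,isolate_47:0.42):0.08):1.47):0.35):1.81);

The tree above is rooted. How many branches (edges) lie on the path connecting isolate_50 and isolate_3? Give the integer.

8

The MRCA of isolate_50 and isolate_3 is the root of the tree.
From isolate_50 up to that node: 1 branch. From isolate_3 up to the same node: 7 branches. Total: 1 + 7 = 8.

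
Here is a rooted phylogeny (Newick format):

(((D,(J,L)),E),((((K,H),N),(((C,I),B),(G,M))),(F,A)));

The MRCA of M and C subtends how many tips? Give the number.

The MRCA of M and C is the node subtending (((C,I),B),(G,M)).
That clade contains 5 terminal taxa: B, C, G, I, M.

5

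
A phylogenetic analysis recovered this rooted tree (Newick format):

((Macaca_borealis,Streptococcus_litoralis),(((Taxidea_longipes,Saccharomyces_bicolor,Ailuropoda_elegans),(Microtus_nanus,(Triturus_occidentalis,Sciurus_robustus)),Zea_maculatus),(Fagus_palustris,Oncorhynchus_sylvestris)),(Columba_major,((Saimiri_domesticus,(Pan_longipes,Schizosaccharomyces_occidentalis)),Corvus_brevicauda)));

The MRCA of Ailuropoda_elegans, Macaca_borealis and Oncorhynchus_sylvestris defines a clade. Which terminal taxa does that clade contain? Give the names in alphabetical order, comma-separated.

Ailuropoda_elegans, Columba_major, Corvus_brevicauda, Fagus_palustris, Macaca_borealis, Microtus_nanus, Oncorhynchus_sylvestris, Pan_longipes, Saccharomyces_bicolor, Saimiri_domesticus, Schizosaccharomyces_occidentalis, Sciurus_robustus, Streptococcus_litoralis, Taxidea_longipes, Triturus_occidentalis, Zea_maculatus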